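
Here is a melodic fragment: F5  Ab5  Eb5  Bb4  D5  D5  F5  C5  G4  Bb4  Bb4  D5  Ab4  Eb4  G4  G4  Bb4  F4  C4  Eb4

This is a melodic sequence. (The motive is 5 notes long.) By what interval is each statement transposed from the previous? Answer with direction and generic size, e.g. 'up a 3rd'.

down a 3rd

With a 5-note motive the entries are F5, D5, Bb4, G4, each down a 3rd from the previous.
F5 to D5 is down a 3rd.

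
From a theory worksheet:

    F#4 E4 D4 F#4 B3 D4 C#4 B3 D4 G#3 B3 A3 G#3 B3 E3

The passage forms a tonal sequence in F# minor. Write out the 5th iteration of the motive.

With a 5-note motive the entries are F#4, D4, B3, each down a 3rd from the previous.
Continuing the starts: G#3 → E3.
From E3 the diatonic shape gives E3 D3 C#3 E3 A2.

E3 D3 C#3 E3 A2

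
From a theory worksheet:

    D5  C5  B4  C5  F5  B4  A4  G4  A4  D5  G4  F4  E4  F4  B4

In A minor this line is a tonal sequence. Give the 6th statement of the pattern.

The 5-note cells begin on D5, B4, G4 — each down a 3rd from the last.
Carrying on: E4 → C4 → A3.
From A3 the diatonic shape gives A3 G3 F3 G3 C4.

A3 G3 F3 G3 C4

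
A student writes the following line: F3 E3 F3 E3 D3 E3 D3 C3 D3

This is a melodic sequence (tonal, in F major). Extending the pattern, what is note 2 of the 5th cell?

A2

Grouping in 3s, the 2nd note of each cell is E3, D3, C3.
Each moves down a 2nd. Continuing: Bb2 → A2.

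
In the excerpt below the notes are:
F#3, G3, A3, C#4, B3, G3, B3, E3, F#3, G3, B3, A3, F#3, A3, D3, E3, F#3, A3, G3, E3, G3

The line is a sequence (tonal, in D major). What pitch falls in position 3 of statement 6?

C#3

The unit is 7 notes. Position-3 pitches of the 3 shown cells: A3, G3, F#3.
Extending down a 2nd: E3 → D3 → C#3.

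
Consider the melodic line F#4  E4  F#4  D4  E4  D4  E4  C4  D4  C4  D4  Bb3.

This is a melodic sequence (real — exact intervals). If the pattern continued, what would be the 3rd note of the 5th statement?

Bb3

Grouping in 4s, the 3rd note of each cell is F#4, E4, D4.
Carrying that down a 2nd forward: C4 → Bb3.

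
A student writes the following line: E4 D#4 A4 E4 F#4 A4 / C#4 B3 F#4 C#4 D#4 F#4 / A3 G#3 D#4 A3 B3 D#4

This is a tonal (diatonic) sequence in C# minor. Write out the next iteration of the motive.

Taking 6-note groups, the heads are E4, C#4, A3: the pattern moves down a 3rd.
Statement 4 starts on F#3 and keeps the same diatonic contour: F#3 E3 B3 F#3 G#3 B3.

F#3 E3 B3 F#3 G#3 B3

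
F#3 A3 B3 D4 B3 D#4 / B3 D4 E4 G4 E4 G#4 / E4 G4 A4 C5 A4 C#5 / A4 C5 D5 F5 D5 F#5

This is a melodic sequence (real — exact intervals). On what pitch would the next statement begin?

The 6-note cells begin on F#3, B3, E4, A4 — each up a 4th from the last.
One more step up a 4th gives D5.

D5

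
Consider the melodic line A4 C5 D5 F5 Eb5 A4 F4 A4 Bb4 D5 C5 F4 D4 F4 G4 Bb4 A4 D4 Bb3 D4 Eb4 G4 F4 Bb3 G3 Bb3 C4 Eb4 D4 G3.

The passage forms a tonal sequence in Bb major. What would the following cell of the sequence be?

Unit = 6 notes; the statements start on A4, F4, D4, Bb3, G3, moving down a 3rd each time.
Statement 6 starts on Eb3 and keeps the same diatonic contour: Eb3 G3 A3 C4 Bb3 Eb3.

Eb3 G3 A3 C4 Bb3 Eb3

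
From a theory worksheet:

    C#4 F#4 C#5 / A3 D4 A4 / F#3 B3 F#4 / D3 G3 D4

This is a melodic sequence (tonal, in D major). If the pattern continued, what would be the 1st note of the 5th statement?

Grouping in 3s, the 1st note of each cell is C#4, A3, F#3, D3.
One more down a 3rd gives B2.

B2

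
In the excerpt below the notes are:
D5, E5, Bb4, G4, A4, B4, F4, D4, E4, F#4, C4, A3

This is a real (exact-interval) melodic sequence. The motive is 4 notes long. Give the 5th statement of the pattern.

F#3 G#3 D3 B2

With a 4-note motive the entries are D5, A4, E4, each down a 4th from the previous.
Continuing the starts: B3 → F#3.
Statement 5 starts on F#3 and keeps the same exact contour: F#3 G#3 D3 B2.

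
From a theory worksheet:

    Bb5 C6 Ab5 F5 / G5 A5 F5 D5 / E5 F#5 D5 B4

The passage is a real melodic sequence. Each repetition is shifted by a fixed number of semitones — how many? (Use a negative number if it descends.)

-3

Unit = 4 notes; the statements start on Bb5, G5, E5, moving down a 3rd each time.
Bb5→G5 is 79 − 82 = -3 semitones.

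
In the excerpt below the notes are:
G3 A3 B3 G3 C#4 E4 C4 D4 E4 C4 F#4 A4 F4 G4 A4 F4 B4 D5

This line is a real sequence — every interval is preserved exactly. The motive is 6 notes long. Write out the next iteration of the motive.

Bb4 C5 D5 Bb4 E5 G5

Unit = 6 notes; the statements start on G3, C4, F4, moving up a 4th each time.
So cell 4 is Bb4 C5 D5 Bb4 E5 G5.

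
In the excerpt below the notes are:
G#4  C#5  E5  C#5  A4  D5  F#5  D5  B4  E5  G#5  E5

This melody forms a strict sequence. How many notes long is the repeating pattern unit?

4

Try groups of 4 (3 cells in 12 notes):
G#4 C#5 E5 C#5 | A4 D5 F#5 D5 | B4 E5 G#5 E5
That's a consistent up a 2nd shift per cell, and no other grouping gives one.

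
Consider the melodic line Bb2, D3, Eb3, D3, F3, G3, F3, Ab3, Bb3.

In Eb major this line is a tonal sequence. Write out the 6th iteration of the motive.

Eb4 G4 Ab4

Taking 3-note groups, the heads are Bb2, D3, F3: the pattern moves up a 3rd.
Continuing the starts: Ab3 → C4 → Eb4.
Statement 6 starts on Eb4 and keeps the same diatonic contour: Eb4 G4 Ab4.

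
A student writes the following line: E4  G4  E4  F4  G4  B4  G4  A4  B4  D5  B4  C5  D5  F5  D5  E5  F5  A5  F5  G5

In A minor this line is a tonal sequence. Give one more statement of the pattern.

A5 C6 A5 B5

Taking 4-note groups, the heads are E4, G4, B4, D5, F5: the pattern moves up a 3rd.
So cell 6 is A5 C6 A5 B5.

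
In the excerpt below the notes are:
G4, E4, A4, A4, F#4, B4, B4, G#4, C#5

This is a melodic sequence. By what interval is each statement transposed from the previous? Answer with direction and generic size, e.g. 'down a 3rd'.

With a 3-note motive the entries are G4, A4, B4, each up a 2nd from the previous.
G4 to A4 is up a 2nd.

up a 2nd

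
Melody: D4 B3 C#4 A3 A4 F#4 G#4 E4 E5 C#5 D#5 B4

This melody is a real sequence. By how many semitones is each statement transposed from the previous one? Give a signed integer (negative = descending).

7

Taking 4-note groups, the heads are D4, A4, E5: the pattern moves up a 5th.
D4→A4 is 69 − 62 = 7 semitones.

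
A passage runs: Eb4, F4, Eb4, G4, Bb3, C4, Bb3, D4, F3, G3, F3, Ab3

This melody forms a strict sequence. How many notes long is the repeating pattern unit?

4

There are 12 notes; a 4-note unit gives 3 cells:
Eb4 F4 Eb4 G4 | Bb3 C4 Bb3 D4 | F3 G3 F3 Ab3
Each cell is the previous one down a 4th — so the unit is 4 notes.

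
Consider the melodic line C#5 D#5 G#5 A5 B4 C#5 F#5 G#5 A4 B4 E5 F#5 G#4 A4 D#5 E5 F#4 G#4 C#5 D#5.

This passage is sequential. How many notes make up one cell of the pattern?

There are 20 notes; a 4-note unit gives 5 cells:
C#5 D#5 G#5 A5 | B4 C#5 F#5 G#5 | A4 B4 E5 F#5 | G#4 A4 D#5 E5 | F#4 G#4 C#5 D#5
Every group is a transposition down a 2nd of the one before; no shorter unit works.

4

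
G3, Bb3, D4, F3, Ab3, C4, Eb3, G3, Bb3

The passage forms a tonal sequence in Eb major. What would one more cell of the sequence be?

Unit = 3 notes; the statements start on G3, F3, Eb3, moving down a 2nd each time.
Statement 4 starts on D3 and keeps the same diatonic contour: D3 F3 Ab3.

D3 F3 Ab3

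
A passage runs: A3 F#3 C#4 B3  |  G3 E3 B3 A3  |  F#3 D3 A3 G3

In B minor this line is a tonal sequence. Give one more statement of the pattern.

E3 C#3 G3 F#3

The 4-note cells begin on A3, G3, F#3 — each down a 2nd from the last.
From E3 the diatonic shape gives E3 C#3 G3 F#3.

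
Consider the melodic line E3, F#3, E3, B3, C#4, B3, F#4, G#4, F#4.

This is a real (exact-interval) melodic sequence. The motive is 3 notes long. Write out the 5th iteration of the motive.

With a 3-note motive the entries are E3, B3, F#4, each up a 5th from the previous.
Carrying on: C#5 → G#5.
Statement 5 starts on G#5 and keeps the same exact contour: G#5 A#5 G#5.

G#5 A#5 G#5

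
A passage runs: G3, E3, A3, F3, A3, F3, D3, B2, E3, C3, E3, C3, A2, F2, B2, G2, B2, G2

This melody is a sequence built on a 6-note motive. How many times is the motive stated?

18 notes in groups of 6 gives 18/6 = 3 statements.
Starts: G3, D3, A2 — each down a 4th.

3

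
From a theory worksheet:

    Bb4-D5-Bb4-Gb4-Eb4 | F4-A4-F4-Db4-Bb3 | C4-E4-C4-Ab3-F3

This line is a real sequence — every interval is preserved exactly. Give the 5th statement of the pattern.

With a 5-note motive the entries are Bb4, F4, C4, each down a 4th from the previous.
Carrying on: G3 → D3.
So cell 5 is D3 F#3 D3 Bb2 G2.

D3 F#3 D3 Bb2 G2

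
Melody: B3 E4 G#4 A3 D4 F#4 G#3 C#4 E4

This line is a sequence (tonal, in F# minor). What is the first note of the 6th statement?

D3

With a 3-note motive the entries are B3, A3, G#3, each down a 2nd from the previous.
Continuing: F#3 → E3 → D3. Statement 6 starts on D3.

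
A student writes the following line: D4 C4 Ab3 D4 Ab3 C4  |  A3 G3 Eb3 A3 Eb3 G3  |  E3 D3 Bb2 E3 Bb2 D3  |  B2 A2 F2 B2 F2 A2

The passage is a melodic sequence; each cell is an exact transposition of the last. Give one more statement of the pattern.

The 6-note cells begin on D4, A3, E3, B2 — each down a 4th from the last.
From F#2 the exact shape gives F#2 E2 C2 F#2 C2 E2.

F#2 E2 C2 F#2 C2 E2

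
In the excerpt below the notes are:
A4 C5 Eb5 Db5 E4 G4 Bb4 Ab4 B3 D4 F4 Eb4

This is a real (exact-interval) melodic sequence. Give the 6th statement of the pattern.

The 4-note cells begin on A4, E4, B3 — each down a 4th from the last.
Continuing the starts: F#3 → C#3 → G#2.
So cell 6 is G#2 B2 D3 C3.

G#2 B2 D3 C3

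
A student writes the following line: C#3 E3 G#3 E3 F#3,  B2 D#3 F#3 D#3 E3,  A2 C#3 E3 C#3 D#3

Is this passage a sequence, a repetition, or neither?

Each 5-note cell is the previous one transposed down a 2nd.

sequence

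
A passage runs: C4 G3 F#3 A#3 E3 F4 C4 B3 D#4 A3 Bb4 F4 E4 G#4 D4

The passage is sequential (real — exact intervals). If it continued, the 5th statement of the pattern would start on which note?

Unit = 5 notes; the statements start on C4, F4, Bb4, moving up a 4th each time.
Extending the heads up a 4th: Eb5 → Ab5.

Ab5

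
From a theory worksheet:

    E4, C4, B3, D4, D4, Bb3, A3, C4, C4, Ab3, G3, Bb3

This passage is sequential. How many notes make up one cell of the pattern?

12 notes total. Splitting into 3 groups of 4:
E4 C4 B3 D4 | D4 Bb3 A3 C4 | C4 Ab3 G3 Bb3
That's a consistent down a 2nd shift per cell, and no other grouping gives one.

4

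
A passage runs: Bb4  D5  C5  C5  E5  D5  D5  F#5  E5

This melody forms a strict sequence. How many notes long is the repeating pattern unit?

3

Try groups of 3 (3 cells in 9 notes):
Bb4 D5 C5 | C5 E5 D5 | D5 F#5 E5
Each cell is the previous one up a 2nd — so the unit is 3 notes.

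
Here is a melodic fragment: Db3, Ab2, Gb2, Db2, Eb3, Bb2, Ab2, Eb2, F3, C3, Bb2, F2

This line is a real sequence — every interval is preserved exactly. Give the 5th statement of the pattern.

Unit = 4 notes; the statements start on Db3, Eb3, F3, moving up a 2nd each time.
Carrying on: G3 → A3.
Statement 5 starts on A3 and keeps the same exact contour: A3 E3 D3 A2.

A3 E3 D3 A2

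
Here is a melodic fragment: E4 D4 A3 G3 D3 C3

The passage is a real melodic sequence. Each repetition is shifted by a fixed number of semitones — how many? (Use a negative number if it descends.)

-7

Taking 2-note groups, the heads are E4, A3, D3: the pattern moves down a 5th.
E4→A3 is 57 − 64 = -7 semitones.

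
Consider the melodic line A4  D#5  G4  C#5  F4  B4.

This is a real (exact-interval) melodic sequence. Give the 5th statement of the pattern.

Taking 2-note groups, the heads are A4, G4, F4: the pattern moves down a 2nd.
Carrying on: Eb4 → Db4.
Statement 5 starts on Db4 and keeps the same exact contour: Db4 G4.

Db4 G4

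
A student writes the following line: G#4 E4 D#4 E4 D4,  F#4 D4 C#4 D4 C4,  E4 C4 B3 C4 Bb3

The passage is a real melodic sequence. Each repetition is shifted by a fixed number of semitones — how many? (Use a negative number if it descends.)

-2

Unit = 5 notes; the statements start on G#4, F#4, E4, moving down a 2nd each time.
G#4→F#4 is 66 − 68 = -2 semitones.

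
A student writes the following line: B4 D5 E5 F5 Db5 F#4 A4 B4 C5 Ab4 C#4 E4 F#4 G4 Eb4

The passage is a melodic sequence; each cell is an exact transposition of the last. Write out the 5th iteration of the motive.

D#3 F#3 G#3 A3 F3

Taking 5-note groups, the heads are B4, F#4, C#4: the pattern moves down a 4th.
Extending down a 4th: G#3 → D#3.
Statement 5 starts on D#3 and keeps the same exact contour: D#3 F#3 G#3 A3 F3.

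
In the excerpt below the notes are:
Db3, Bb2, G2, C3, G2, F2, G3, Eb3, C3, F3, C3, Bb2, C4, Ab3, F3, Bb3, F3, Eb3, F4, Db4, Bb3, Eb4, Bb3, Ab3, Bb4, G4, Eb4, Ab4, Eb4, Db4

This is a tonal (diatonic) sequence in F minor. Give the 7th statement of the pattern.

Unit = 6 notes; the statements start on Db3, G3, C4, F4, Bb4, moving up a 4th each time.
Carrying on: Eb5 → Ab5.
So cell 7 is Ab5 F5 Db5 G5 Db5 C5.

Ab5 F5 Db5 G5 Db5 C5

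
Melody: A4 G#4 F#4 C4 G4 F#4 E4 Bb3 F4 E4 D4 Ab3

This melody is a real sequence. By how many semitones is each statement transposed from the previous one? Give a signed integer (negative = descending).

-2

Taking 4-note groups, the heads are A4, G4, F4: the pattern moves down a 2nd.
A4→G4 is 67 − 69 = -2 semitones.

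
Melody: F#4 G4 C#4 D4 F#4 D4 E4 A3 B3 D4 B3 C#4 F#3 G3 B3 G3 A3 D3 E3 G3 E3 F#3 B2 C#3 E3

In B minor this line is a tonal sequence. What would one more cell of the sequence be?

C#3 D3 G2 A2 C#3

The 5-note cells begin on F#4, D4, B3, G3, E3 — each down a 3rd from the last.
So cell 6 is C#3 D3 G2 A2 C#3.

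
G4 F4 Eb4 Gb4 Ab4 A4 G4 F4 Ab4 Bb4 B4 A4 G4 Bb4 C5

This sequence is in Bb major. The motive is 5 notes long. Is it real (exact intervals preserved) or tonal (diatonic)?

Each cell has the same semitone pattern (-2, -2, 3, 2) — intervals are preserved exactly.
And Gb4 lies outside Bb major, so the sequence is real rather than tonal.

real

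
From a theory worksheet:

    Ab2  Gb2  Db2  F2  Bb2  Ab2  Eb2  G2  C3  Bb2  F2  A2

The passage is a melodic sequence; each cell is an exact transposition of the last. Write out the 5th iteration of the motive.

The 4-note cells begin on Ab2, Bb2, C3 — each up a 2nd from the last.
Carrying on: D3 → E3.
Statement 5 starts on E3 and keeps the same exact contour: E3 D3 A2 C#3.

E3 D3 A2 C#3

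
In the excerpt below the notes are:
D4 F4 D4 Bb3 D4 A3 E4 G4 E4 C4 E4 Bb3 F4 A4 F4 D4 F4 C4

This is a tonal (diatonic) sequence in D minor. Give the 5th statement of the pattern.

A4 C5 A4 F4 A4 E4

With a 6-note motive the entries are D4, E4, F4, each up a 2nd from the previous.
Carrying on: G4 → A4.
So cell 5 is A4 C5 A4 F4 A4 E4.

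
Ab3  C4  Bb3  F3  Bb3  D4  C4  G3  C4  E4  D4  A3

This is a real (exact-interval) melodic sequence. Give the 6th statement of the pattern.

F#4 A#4 G#4 D#4

Taking 4-note groups, the heads are Ab3, Bb3, C4: the pattern moves up a 2nd.
Carrying on: D4 → E4 → F#4.
From F#4 the exact shape gives F#4 A#4 G#4 D#4.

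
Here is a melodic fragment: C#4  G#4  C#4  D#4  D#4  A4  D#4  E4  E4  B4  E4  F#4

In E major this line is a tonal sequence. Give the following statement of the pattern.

F#4 C#5 F#4 G#4

Unit = 4 notes; the statements start on C#4, D#4, E4, moving up a 2nd each time.
Statement 4 starts on F#4 and keeps the same diatonic contour: F#4 C#5 F#4 G#4.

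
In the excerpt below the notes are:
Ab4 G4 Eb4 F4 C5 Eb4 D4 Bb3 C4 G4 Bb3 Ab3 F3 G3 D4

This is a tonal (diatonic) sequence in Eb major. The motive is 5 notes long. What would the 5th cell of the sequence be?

Taking 5-note groups, the heads are Ab4, Eb4, Bb3: the pattern moves down a 4th.
Carrying on: F3 → C3.
So cell 5 is C3 Bb2 G2 Ab2 Eb3.

C3 Bb2 G2 Ab2 Eb3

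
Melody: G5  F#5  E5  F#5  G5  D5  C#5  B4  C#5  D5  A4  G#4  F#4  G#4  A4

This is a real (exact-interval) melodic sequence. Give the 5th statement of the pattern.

With a 5-note motive the entries are G5, D5, A4, each down a 4th from the previous.
Continuing the starts: E4 → B3.
Statement 5 starts on B3 and keeps the same exact contour: B3 A#3 G#3 A#3 B3.

B3 A#3 G#3 A#3 B3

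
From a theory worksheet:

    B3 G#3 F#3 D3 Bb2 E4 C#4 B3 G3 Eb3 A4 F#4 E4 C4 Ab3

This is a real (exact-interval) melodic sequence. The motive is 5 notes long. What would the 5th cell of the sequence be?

With a 5-note motive the entries are B3, E4, A4, each up a 4th from the previous.
Extending up a 4th: D5 → G5.
So cell 5 is G5 E5 D5 Bb4 Gb4.

G5 E5 D5 Bb4 Gb4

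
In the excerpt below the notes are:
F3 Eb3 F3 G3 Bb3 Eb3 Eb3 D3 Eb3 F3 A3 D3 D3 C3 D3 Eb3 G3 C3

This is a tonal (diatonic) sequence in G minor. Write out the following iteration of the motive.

C3 Bb2 C3 D3 F3 Bb2

The 6-note cells begin on F3, Eb3, D3 — each down a 2nd from the last.
Statement 4 starts on C3 and keeps the same diatonic contour: C3 Bb2 C3 D3 F3 Bb2.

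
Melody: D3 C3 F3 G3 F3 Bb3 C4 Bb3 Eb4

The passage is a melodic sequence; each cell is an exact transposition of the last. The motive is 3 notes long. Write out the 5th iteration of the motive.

Bb4 Ab4 Db5

Unit = 3 notes; the statements start on D3, G3, C4, moving up a 4th each time.
Extending up a 4th: F4 → Bb4.
From Bb4 the exact shape gives Bb4 Ab4 Db5.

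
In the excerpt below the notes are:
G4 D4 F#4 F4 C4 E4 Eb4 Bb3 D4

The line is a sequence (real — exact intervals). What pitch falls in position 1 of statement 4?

Grouping in 3s, the 1st note of each cell is G4, F4, Eb4.
From Eb4, down a 2nd gives Db4.

Db4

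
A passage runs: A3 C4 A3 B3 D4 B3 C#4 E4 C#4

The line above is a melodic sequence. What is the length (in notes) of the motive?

3

There are 9 notes; a 3-note unit gives 3 cells:
A3 C4 A3 | B3 D4 B3 | C#4 E4 C#4
Every group is a transposition up a 2nd of the one before; no shorter unit works.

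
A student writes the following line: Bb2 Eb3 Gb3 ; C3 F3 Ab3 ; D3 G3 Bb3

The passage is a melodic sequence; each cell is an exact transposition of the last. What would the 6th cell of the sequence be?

Taking 3-note groups, the heads are Bb2, C3, D3: the pattern moves up a 2nd.
Carrying on: E3 → F#3 → G#3.
Statement 6 starts on G#3 and keeps the same exact contour: G#3 C#4 E4.

G#3 C#4 E4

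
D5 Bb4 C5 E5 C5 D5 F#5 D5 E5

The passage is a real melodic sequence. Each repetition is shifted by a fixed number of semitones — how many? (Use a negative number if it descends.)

Taking 3-note groups, the heads are D5, E5, F#5: the pattern moves up a 2nd.
Counting half-steps from D5 to E5: 2.

2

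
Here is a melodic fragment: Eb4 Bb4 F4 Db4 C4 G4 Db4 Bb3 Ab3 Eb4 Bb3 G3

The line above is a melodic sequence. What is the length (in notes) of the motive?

4

There are 12 notes; a 4-note unit gives 3 cells:
Eb4 Bb4 F4 Db4 | C4 G4 Db4 Bb3 | Ab3 Eb4 Bb3 G3
Every group is a transposition down a 3rd of the one before; no shorter unit works.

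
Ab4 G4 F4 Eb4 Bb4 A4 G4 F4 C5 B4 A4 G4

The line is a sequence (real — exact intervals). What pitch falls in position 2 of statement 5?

The unit is 4 notes. Position-2 pitches of the 3 shown cells: G4, A4, B4.
Each moves up a 2nd. Continuing: C#5 → D#5.

D#5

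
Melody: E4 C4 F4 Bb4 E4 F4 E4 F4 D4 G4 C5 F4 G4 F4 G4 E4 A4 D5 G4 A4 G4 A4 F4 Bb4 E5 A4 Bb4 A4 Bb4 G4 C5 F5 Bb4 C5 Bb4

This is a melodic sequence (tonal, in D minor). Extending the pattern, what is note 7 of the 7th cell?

Grouping in 7s, the 7th note of each cell is E4, F4, G4, A4, Bb4.
Each moves up a 2nd. Continuing: C5 → D5.

D5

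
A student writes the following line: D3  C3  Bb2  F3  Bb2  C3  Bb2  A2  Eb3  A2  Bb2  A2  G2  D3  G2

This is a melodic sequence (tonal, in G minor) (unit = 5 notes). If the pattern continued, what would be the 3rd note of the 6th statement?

The unit is 5 notes. Position-3 pitches of the 3 shown cells: Bb2, A2, G2.
Extending down a 2nd: F2 → Eb2 → D2.

D2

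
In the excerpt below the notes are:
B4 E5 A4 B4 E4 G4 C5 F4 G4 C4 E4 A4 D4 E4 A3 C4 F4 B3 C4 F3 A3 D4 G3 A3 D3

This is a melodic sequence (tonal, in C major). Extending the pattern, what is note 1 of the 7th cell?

With 5-note cells, note 1 of each statement runs B4, G4, E4, C4, A3.
Each moves down a 3rd. Continuing: F3 → D3.

D3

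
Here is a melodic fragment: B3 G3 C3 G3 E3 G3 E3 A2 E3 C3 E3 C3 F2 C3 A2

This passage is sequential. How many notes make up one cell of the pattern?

15 notes total. Splitting into 3 groups of 5:
B3 G3 C3 G3 E3 | G3 E3 A2 E3 C3 | E3 C3 F2 C3 A2
Every group is a transposition down a 3rd of the one before; no shorter unit works.

5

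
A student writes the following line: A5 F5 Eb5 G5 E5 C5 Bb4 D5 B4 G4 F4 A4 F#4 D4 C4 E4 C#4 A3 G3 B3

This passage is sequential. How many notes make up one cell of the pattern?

There are 20 notes; a 4-note unit gives 5 cells:
A5 F5 Eb5 G5 | E5 C5 Bb4 D5 | B4 G4 F4 A4 | F#4 D4 C4 E4 | C#4 A3 G3 B3
Each cell is the previous one down a 4th — so the unit is 4 notes.

4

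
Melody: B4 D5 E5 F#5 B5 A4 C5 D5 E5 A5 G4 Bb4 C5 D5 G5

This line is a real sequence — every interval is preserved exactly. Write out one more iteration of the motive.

The 5-note cells begin on B4, A4, G4 — each down a 2nd from the last.
From F4 the exact shape gives F4 Ab4 Bb4 C5 F5.

F4 Ab4 Bb4 C5 F5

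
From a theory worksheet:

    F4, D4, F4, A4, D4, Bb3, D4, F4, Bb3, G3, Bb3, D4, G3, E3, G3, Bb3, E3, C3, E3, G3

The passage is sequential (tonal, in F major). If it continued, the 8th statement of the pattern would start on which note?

Taking 4-note groups, the heads are F4, D4, Bb3, G3, E3: the pattern moves down a 3rd.
Extending the heads down a 3rd: C3 → A2 → F2.

F2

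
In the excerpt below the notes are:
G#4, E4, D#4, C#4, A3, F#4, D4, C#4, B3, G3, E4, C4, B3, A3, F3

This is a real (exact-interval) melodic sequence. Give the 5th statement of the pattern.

With a 5-note motive the entries are G#4, F#4, E4, each down a 2nd from the previous.
Extending down a 2nd: D4 → C4.
Statement 5 starts on C4 and keeps the same exact contour: C4 Ab3 G3 F3 Db3.

C4 Ab3 G3 F3 Db3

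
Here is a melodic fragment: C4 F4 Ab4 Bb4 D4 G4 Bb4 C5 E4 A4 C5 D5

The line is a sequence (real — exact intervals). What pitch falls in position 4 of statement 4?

With 4-note cells, note 4 of each statement runs Bb4, C5, D5.
From D5, up a 2nd gives E5.

E5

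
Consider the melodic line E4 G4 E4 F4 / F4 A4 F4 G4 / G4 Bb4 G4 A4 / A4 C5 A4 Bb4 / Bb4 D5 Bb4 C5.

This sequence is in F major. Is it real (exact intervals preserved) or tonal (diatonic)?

tonal

Every note is diatonic to F major.
Cell 1 has +3 semitones from note 1 to 2, but cell 2 has +4 — the interval quality changes while the contour stays the same, which is the hallmark of a tonal sequence.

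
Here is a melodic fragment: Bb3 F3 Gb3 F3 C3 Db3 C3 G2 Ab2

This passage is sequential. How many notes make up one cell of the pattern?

Try groups of 3 (3 cells in 9 notes):
Bb3 F3 Gb3 | F3 C3 Db3 | C3 G2 Ab2
Every group is a transposition down a 4th of the one before; no shorter unit works.

3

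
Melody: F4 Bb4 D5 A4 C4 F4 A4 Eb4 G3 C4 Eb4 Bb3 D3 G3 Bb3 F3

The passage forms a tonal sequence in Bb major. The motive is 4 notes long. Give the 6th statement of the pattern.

Taking 4-note groups, the heads are F4, C4, G3, D3: the pattern moves down a 4th.
Extending down a 4th: A2 → Eb2.
From Eb2 the diatonic shape gives Eb2 A2 C3 G2.

Eb2 A2 C3 G2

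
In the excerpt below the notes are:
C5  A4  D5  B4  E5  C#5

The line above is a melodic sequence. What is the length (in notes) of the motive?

Try groups of 2 (3 cells in 6 notes):
C5 A4 | D5 B4 | E5 C#5
That's a consistent up a 2nd shift per cell, and no other grouping gives one.

2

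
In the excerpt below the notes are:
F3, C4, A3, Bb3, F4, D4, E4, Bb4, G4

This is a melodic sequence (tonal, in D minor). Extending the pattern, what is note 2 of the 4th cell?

With 3-note cells, note 2 of each statement runs C4, F4, Bb4.
One more up a 4th gives E5.

E5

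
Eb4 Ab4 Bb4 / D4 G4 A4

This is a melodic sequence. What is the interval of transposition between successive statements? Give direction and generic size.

Taking 3-note groups, the heads are Eb4, D4: the pattern moves down a 2nd.
Eb4 to D4 is down a 2nd.

down a 2nd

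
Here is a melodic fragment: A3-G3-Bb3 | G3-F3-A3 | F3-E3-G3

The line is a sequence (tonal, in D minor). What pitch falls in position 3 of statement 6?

D3

With 3-note cells, note 3 of each statement runs Bb3, A3, G3.
Each moves down a 2nd. Continuing: F3 → E3 → D3.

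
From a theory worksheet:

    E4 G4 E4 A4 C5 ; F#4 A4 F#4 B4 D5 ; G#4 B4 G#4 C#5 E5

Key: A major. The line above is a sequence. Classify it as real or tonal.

Each cell has the same semitone pattern (3, -3, 5, 3) — intervals are preserved exactly.
And G4 lies outside A major, so the sequence is real rather than tonal.

real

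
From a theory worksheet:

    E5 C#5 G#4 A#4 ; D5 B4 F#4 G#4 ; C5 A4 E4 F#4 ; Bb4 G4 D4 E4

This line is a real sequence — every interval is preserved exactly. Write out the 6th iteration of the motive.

Gb4 Eb4 Bb3 C4

Unit = 4 notes; the statements start on E5, D5, C5, Bb4, moving down a 2nd each time.
Carrying on: Ab4 → Gb4.
From Gb4 the exact shape gives Gb4 Eb4 Bb3 C4.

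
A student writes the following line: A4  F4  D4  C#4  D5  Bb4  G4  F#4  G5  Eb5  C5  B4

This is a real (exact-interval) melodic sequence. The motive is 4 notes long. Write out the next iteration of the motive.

Taking 4-note groups, the heads are A4, D5, G5: the pattern moves up a 4th.
From C6 the exact shape gives C6 Ab5 F5 E5.

C6 Ab5 F5 E5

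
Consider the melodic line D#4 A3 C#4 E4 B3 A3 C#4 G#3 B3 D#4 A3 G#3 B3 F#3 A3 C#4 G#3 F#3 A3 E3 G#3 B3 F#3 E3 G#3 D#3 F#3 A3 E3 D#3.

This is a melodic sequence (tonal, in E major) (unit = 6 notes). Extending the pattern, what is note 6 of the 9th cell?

Grouping in 6s, the 6th note of each cell is A3, G#3, F#3, E3, D#3.
Carrying that down a 2nd forward: C#3 → B2 → A2 → G#2.

G#2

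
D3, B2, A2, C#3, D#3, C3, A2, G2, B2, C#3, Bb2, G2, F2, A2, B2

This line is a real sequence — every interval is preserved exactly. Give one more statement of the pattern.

Ab2 F2 Eb2 G2 A2

The 5-note cells begin on D3, C3, Bb2 — each down a 2nd from the last.
From Ab2 the exact shape gives Ab2 F2 Eb2 G2 A2.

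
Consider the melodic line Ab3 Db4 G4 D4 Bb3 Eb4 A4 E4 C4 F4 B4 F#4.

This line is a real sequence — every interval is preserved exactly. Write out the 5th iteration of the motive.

E4 A4 D#5 A#4

The 4-note cells begin on Ab3, Bb3, C4 — each up a 2nd from the last.
Continuing the starts: D4 → E4.
Statement 5 starts on E4 and keeps the same exact contour: E4 A4 D#5 A#4.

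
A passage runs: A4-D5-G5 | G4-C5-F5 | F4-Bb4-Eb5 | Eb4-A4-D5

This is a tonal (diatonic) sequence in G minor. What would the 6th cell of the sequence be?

C4 F4 Bb4

The 3-note cells begin on A4, G4, F4, Eb4 — each down a 2nd from the last.
Carrying on: D4 → C4.
So cell 6 is C4 F4 Bb4.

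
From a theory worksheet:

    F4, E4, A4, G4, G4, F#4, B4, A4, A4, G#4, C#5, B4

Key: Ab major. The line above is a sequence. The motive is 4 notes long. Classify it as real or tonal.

real

Each cell has the same semitone pattern (-1, 5, -2) — intervals are preserved exactly.
And E4 lies outside Ab major, so the sequence is real rather than tonal.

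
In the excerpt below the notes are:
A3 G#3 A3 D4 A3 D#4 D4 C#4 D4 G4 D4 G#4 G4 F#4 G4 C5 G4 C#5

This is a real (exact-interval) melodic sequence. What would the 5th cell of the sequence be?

F5 E5 F5 Bb5 F5 B5

The 6-note cells begin on A3, D4, G4 — each up a 4th from the last.
Continuing the starts: C5 → F5.
So cell 5 is F5 E5 F5 Bb5 F5 B5.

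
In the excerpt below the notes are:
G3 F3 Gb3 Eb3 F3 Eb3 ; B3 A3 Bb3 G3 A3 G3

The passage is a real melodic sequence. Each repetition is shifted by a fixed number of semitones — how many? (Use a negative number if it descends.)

With a 6-note motive the entries are G3, B3, each up a 3rd from the previous.
Counting half-steps from G3 to B3: 4.

4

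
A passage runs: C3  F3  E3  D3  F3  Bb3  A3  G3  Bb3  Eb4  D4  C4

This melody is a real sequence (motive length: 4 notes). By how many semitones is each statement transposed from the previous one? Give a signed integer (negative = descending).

The 4-note cells begin on C3, F3, Bb3 — each up a 4th from the last.
C3 to F3 spans +5 semitones.

5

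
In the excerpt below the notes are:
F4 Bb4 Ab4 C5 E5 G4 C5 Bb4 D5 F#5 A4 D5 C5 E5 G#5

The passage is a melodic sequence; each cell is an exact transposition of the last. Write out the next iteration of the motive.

B4 E5 D5 F#5 A#5

Unit = 5 notes; the statements start on F4, G4, A4, moving up a 2nd each time.
Statement 4 starts on B4 and keeps the same exact contour: B4 E5 D5 F#5 A#5.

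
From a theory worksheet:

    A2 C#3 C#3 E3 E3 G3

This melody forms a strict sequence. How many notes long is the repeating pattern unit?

2

Try groups of 2 (3 cells in 6 notes):
A2 C#3 | C#3 E3 | E3 G3
That's a consistent up a 3rd shift per cell, and no other grouping gives one.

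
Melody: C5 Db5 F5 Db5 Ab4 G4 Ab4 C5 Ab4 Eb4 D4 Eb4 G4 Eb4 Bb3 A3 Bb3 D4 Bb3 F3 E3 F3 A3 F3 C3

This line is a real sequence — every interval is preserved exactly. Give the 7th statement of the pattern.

F#2 G2 B2 G2 D2

The 5-note cells begin on C5, G4, D4, A3, E3 — each down a 4th from the last.
Carrying on: B2 → F#2.
Statement 7 starts on F#2 and keeps the same exact contour: F#2 G2 B2 G2 D2.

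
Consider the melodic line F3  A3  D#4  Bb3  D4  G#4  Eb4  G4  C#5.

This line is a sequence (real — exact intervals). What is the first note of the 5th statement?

Unit = 3 notes; the statements start on F3, Bb3, Eb4, moving up a 4th each time.
Extending the heads up a 4th: Ab4 → Db5.

Db5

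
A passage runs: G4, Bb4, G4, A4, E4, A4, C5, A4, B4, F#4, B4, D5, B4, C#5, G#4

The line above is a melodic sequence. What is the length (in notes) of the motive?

5

15 notes total. Splitting into 3 groups of 5:
G4 Bb4 G4 A4 E4 | A4 C5 A4 B4 F#4 | B4 D5 B4 C#5 G#4
Each cell is the previous one up a 2nd — so the unit is 5 notes.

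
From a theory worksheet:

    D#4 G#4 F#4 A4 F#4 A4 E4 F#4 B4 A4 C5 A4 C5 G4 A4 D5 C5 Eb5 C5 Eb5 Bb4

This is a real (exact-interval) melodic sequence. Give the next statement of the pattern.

C5 F5 Eb5 Gb5 Eb5 Gb5 Db5

The 7-note cells begin on D#4, F#4, A4 — each up a 3rd from the last.
Statement 4 starts on C5 and keeps the same exact contour: C5 F5 Eb5 Gb5 Eb5 Gb5 Db5.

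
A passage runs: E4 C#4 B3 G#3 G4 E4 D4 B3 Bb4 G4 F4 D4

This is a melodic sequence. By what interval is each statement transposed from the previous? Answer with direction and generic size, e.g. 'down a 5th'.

up a 3rd

The 4-note cells begin on E4, G4, Bb4 — each up a 3rd from the last.
From E4 to G4: up a 3rd.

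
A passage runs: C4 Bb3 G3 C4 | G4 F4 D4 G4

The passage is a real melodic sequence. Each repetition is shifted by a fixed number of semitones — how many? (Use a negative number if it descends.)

7

Taking 4-note groups, the heads are C4, G4: the pattern moves up a 5th.
C4→G4 is 67 − 60 = 7 semitones.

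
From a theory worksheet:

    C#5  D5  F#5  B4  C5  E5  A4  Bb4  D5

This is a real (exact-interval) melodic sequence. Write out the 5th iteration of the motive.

Taking 3-note groups, the heads are C#5, B4, A4: the pattern moves down a 2nd.
Continuing the starts: G4 → F4.
So cell 5 is F4 Gb4 Bb4.

F4 Gb4 Bb4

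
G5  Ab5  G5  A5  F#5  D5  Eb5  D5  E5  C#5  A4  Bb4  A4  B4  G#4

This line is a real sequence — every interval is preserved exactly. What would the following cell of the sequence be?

With a 5-note motive the entries are G5, D5, A4, each down a 4th from the previous.
Statement 4 starts on E4 and keeps the same exact contour: E4 F4 E4 F#4 D#4.

E4 F4 E4 F#4 D#4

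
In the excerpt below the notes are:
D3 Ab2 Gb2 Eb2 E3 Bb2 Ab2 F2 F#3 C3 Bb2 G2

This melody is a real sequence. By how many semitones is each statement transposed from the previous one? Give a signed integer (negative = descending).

2

The 4-note cells begin on D3, E3, F#3 — each up a 2nd from the last.
D3 to E3 spans +2 semitones.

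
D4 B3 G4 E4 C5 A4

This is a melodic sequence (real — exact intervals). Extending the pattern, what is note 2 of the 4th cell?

D5

The unit is 2 notes. Position-2 pitches of the 3 shown cells: B3, E4, A4.
Each moves up a 4th; the next is D5.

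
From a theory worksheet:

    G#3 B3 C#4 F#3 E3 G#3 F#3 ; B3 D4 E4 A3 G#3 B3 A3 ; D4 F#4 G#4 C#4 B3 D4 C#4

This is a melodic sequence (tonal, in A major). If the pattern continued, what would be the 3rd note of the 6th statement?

The unit is 7 notes. Position-3 pitches of the 3 shown cells: C#4, E4, G#4.
Carrying that up a 3rd forward: B4 → D5 → F#5.

F#5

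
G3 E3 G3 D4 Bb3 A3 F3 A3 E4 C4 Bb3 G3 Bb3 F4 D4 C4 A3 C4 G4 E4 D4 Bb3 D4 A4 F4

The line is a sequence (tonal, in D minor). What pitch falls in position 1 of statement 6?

E4

With 5-note cells, note 1 of each statement runs G3, A3, Bb3, C4, D4.
Each moves up a 2nd; the next is E4.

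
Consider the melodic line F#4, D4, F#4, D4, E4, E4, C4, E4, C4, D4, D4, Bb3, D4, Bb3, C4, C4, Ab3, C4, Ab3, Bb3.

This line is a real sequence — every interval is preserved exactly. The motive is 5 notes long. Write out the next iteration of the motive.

Taking 5-note groups, the heads are F#4, E4, D4, C4: the pattern moves down a 2nd.
Statement 5 starts on Bb3 and keeps the same exact contour: Bb3 Gb3 Bb3 Gb3 Ab3.

Bb3 Gb3 Bb3 Gb3 Ab3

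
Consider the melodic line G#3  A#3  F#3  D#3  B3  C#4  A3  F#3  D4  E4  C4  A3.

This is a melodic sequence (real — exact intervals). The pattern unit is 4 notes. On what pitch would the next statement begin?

Unit = 4 notes; the statements start on G#3, B3, D4, moving up a 3rd each time.
The next head, up a 3rd from D4, is F4.

F4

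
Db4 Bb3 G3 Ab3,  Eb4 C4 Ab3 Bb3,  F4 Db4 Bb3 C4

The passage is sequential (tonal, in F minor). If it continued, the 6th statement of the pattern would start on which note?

Taking 4-note groups, the heads are Db4, Eb4, F4: the pattern moves up a 2nd.
Continuing: G4 → Ab4 → Bb4. Statement 6 starts on Bb4.

Bb4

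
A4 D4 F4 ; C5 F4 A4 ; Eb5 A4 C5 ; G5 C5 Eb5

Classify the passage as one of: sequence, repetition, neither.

sequence

Each 3-note cell is the previous one transposed up a 3rd.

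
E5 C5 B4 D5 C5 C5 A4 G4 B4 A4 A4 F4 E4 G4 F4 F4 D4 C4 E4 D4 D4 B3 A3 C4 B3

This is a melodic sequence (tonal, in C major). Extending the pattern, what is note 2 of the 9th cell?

A2

Grouping in 5s, the 2nd note of each cell is C5, A4, F4, D4, B3.
Extending down a 3rd: G3 → E3 → C3 → A2.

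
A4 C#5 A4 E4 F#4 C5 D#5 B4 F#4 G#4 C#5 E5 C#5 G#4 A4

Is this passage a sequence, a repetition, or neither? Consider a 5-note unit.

Note 1 of cell 2 is C5; if this were a sequence it would be B4. No unit length gives a consistent transposition pattern.

neither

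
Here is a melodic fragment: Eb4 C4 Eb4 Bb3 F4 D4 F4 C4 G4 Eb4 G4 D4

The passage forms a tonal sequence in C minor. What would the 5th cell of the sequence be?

The 4-note cells begin on Eb4, F4, G4 — each up a 2nd from the last.
Carrying on: Ab4 → Bb4.
So cell 5 is Bb4 G4 Bb4 F4.

Bb4 G4 Bb4 F4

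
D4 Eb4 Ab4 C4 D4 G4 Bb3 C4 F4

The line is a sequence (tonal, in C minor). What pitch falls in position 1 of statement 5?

Grouping in 3s, the 1st note of each cell is D4, C4, Bb3.
Each moves down a 2nd. Continuing: Ab3 → G3.

G3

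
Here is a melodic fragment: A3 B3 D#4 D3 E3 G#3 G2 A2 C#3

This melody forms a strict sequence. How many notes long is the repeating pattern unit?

9 notes total. Splitting into 3 groups of 3:
A3 B3 D#4 | D3 E3 G#3 | G2 A2 C#3
Each cell is the previous one down a 5th — so the unit is 3 notes.

3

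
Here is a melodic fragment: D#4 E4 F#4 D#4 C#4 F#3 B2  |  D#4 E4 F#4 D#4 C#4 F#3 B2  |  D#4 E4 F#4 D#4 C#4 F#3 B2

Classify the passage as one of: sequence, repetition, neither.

Each 7-note cell is identical (D#4 E4 F#4 D#4 C#4 F#3 B2), restated at the same pitch.

repetition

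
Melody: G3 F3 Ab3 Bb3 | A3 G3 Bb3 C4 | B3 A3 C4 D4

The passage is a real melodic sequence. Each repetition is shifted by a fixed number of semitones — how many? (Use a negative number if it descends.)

The 4-note cells begin on G3, A3, B3 — each up a 2nd from the last.
Counting half-steps from G3 to A3: 2.

2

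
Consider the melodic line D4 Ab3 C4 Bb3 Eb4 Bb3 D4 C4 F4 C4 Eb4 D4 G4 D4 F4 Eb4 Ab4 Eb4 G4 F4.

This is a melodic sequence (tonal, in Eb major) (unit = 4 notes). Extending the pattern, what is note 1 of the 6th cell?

Grouping in 4s, the 1st note of each cell is D4, Eb4, F4, G4, Ab4.
Each moves up a 2nd; the next is Bb4.

Bb4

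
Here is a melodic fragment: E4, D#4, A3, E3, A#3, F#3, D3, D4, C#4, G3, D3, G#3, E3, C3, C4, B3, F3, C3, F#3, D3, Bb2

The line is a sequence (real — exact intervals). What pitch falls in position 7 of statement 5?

Grouping in 7s, the 7th note of each cell is D3, C3, Bb2.
Each moves down a 2nd. Continuing: Ab2 → Gb2.

Gb2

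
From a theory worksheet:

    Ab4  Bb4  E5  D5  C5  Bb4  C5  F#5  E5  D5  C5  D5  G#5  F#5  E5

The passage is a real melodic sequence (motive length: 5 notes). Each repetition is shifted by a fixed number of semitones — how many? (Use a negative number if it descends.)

2

The 5-note cells begin on Ab4, Bb4, C5 — each up a 2nd from the last.
Counting half-steps from Ab4 to Bb4: 2.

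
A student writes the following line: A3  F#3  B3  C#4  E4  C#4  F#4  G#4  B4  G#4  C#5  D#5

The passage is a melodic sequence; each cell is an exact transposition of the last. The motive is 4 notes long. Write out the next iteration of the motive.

F#5 D#5 G#5 A#5

The 4-note cells begin on A3, E4, B4 — each up a 5th from the last.
From F#5 the exact shape gives F#5 D#5 G#5 A#5.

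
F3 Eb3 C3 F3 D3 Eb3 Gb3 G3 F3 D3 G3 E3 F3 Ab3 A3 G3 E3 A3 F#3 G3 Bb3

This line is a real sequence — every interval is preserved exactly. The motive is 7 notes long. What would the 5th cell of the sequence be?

C#4 B3 G#3 C#4 A#3 B3 D4

Unit = 7 notes; the statements start on F3, G3, A3, moving up a 2nd each time.
Continuing the starts: B3 → C#4.
From C#4 the exact shape gives C#4 B3 G#3 C#4 A#3 B3 D4.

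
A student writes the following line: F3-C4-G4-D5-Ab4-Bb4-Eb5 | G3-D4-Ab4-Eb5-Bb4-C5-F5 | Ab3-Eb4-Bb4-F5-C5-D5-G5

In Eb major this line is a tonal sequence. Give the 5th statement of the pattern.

The 7-note cells begin on F3, G3, Ab3 — each up a 2nd from the last.
Continuing the starts: Bb3 → C4.
So cell 5 is C4 G4 D5 Ab5 Eb5 F5 Bb5.

C4 G4 D5 Ab5 Eb5 F5 Bb5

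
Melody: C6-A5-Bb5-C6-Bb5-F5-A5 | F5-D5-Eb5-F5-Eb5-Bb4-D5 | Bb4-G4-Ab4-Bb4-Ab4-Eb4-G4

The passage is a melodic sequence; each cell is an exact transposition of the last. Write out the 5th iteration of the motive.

Ab3 F3 Gb3 Ab3 Gb3 Db3 F3

Unit = 7 notes; the statements start on C6, F5, Bb4, moving down a 5th each time.
Continuing the starts: Eb4 → Ab3.
So cell 5 is Ab3 F3 Gb3 Ab3 Gb3 Db3 F3.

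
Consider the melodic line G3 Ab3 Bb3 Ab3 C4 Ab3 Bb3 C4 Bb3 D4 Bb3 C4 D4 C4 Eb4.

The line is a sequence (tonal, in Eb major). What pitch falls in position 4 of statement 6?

Grouping in 5s, the 4th note of each cell is Ab3, Bb3, C4.
Extending up a 2nd: D4 → Eb4 → F4.

F4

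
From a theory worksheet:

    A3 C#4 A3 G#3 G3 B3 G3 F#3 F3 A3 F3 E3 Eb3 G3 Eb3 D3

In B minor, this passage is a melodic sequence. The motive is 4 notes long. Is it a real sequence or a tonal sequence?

Each cell has the same semitone pattern (4, -4, -1) — intervals are preserved exactly.
And G#3 lies outside B minor, so the sequence is real rather than tonal.

real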